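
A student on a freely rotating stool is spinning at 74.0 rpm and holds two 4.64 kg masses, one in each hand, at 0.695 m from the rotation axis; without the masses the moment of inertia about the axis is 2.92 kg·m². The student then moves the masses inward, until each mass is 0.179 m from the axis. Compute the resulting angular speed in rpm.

With no external torque about the axis, L is conserved: I₁ω₁ = I₂ω₂.
I₁ = 2.92 + 2(4.64)(0.695)² = 7.402 kg·m²; I₂ = 2.92 + 2(4.64)(0.179)² = 3.217 kg·m².
ω₂ = I₁ω₁ / I₂ = (7.402)(74.0 rpm) / (3.217) = 170.3 rpm.

ω₂ ≈ 170 rpm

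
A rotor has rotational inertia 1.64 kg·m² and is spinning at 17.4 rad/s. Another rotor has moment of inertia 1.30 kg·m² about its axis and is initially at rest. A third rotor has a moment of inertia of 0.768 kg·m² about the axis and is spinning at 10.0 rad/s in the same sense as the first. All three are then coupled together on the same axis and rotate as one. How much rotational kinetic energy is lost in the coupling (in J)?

The coupling torques are internal; angular momentum about the shared axis is conserved.
Taking A's sense as positive: L = (1.640)(17.4) + (0.7680)(10.0) = 36.22 kg·m²·rad/s.
Combined I = 1.640 + 1.300 + 0.7680 = 3.708 kg·m².
ω_f = L / I = 36.22 / 3.708 = 9.767 rad/s.
KE_i = ½ΣIω² = 286.7 J; KE_f = ½(3.708)(9.767)² = 176.9 J.

ΔKE lost ≈ 110 J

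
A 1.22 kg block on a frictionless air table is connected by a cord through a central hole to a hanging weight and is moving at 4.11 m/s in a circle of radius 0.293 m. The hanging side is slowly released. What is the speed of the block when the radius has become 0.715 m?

v₂ ≈ 1.68 m/s

The only horizontal force on the mass is along the cord (radial), so it exerts no torque about the hole and angular momentum m v r is conserved.
v₂ = v₁ r₁ / r₂ = (4.11)(0.293) / (0.715) = 1.684 m/s.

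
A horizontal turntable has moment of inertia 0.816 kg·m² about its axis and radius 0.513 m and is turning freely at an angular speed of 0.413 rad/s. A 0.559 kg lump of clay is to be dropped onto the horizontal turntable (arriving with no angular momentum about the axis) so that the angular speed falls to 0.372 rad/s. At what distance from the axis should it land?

r ≈ 0.401 m

The added mass arrives with no angular momentum about the axis, and any external torque about the axis is negligible, so the system's angular momentum is conserved.
I_p ω_i = (I_p + m r²) ω_f ⇒ m r² = I_p(ω_i/ω_f − 1) = 0.8160(0.413/0.372 − 1) = 0.08994 kg·m².
r = √(0.08994/0.559) = 0.4011 m.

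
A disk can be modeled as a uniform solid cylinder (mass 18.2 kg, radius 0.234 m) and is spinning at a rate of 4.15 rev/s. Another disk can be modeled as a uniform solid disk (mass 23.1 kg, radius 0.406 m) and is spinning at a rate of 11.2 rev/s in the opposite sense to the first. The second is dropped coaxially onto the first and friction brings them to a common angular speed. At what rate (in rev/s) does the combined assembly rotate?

|ω_f| ≈ 8.02 rev/s

No external torque acts about the common axis, so total angular momentum is conserved.
Moments of inertia: I_A = ½(18.2)(0.234)² = 0.4983 kg·m²; I_B = ½(23.1)(0.406)² = 1.904 kg·m².
Taking A's sense as positive: L = (0.4983)(4.15) − (1.904)(11.2) = -19.26 kg·m²·rev/s.
Combined I = 0.4983 + 1.904 = 2.402 kg·m².
ω_f = L / I = -19.26 / 2.402 = -8.016 rev/s.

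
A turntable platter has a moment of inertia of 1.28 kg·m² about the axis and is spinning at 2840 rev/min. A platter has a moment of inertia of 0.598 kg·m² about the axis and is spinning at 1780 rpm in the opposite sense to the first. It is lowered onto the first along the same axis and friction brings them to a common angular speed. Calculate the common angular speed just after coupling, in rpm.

|ω_f| ≈ 1370 rpm

The coupling torques are internal; angular momentum about the shared axis is conserved.
Taking A's sense as positive: L = (1.280)(2840) − (0.5980)(1780) = 2571 kg·m²·rpm.
Combined I = 1.280 + 0.5980 = 1.878 kg·m².
ω_f = L / I = 2571 / 1.878 = 1369 rpm.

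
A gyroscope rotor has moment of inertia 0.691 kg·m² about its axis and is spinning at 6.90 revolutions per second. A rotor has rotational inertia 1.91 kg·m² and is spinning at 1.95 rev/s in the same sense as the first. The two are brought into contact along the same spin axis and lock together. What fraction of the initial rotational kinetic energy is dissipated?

fraction ≈ 0.310

The coupling torques are internal; angular momentum about the shared axis is conserved.
Taking A's sense as positive: L = (0.6910)(6.90) + (1.910)(1.95) = 8.492 kg·m²·rev/s.
Combined I = 0.6910 + 1.910 = 2.601 kg·m².
ω_f = L / I = 8.492 / 2.601 = 3.265 rev/s.
KE_i = ½ΣIω² = 792.8 J; KE_f = ½(2.601)(20.51)² = 547.3 J.
Fraction dissipated = (KE_i − KE_f)/KE_i = 0.3096.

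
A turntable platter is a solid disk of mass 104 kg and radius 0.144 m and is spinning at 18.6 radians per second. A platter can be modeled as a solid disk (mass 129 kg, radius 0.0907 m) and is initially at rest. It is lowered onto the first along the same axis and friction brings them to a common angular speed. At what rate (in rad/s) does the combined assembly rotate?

|ω_f| ≈ 12.5 rad/s

The coupling torques are internal; angular momentum about the shared axis is conserved.
Moments of inertia: I_A = ½(104)(0.144)² = 1.078 kg·m²; I_B = ½(129)(0.0907)² = 0.5306 kg·m².
Taking A's sense as positive: L = (1.078)(18.6) = 20.06 kg·m²·rad/s.
Combined I = 1.078 + 0.5306 = 1.609 kg·m².
ω_f = L / I = 20.06 / 1.609 = 12.47 rad/s.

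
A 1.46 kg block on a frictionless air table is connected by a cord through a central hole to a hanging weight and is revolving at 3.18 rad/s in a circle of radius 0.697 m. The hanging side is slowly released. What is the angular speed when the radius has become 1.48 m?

No torque about the axis ⇒ m r₁² ω₁ = m r₂² ω₂.
ω₂ = ω₁ (r₁/r₂)² = (3.18)(0.697/1.48)² = 0.7053 rad/s.

ω₂ ≈ 0.705 rad/s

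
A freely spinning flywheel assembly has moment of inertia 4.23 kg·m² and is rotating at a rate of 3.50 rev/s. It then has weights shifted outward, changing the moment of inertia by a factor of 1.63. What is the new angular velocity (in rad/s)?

No external torque acts about the spin axis, so angular momentum is conserved.
I₂ = 1.63 × 4.23 = 6.895 kg·m².
ω₂ = I₁ω₁ / I₂ = (4.230)(3.50 rev/s) / (6.895) = 2.147 rev/s = 13.49 rad/s.

ω₂ ≈ 13.5 rad/s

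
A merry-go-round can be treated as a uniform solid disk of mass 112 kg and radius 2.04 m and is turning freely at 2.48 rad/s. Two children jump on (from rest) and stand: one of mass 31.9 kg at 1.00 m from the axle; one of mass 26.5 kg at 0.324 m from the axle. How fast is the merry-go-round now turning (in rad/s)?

No external torque acts about the axle; L_before = L_after.
I_p = ½(112)(2.04)² = 233.0 kg·m².
Added inertia Σmr² = (31.9)(1.00)² + (26.5)(0.324)² = 34.68 kg·m²; I_f = 233.0 + 34.68 = 267.7 kg·m².
ω_f = I_p ω_i / I_f = (233.0)(2.48) / 267.7 = 2.159 rad/s.

ω_f ≈ 2.16 rad/s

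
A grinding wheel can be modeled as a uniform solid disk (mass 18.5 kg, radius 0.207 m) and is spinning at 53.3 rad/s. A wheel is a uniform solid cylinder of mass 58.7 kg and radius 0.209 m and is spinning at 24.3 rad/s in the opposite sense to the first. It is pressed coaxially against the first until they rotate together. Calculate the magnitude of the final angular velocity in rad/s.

The coupling torques are internal; angular momentum about the shared axis is conserved.
Moments of inertia: I_A = ½(18.5)(0.207)² = 0.3964 kg·m²; I_B = ½(58.7)(0.209)² = 1.282 kg·m².
Taking A's sense as positive: L = (0.3964)(53.3) − (1.282)(24.3) = -10.03 kg·m²·rad/s.
Combined I = 0.3964 + 1.282 = 1.678 kg·m².
ω_f = L / I = -10.03 / 1.678 = -5.975 rad/s.

|ω_f| ≈ 5.97 rad/s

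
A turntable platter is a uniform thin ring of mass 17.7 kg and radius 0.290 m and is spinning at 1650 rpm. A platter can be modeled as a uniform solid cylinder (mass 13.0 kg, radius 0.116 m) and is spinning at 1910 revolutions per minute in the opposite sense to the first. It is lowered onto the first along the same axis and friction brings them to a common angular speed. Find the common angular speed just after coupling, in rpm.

No external torque acts about the common axis, so total angular momentum is conserved.
Moments of inertia: I_A = (17.7)(0.290)² = 1.489 kg·m²; I_B = ½(13.0)(0.116)² = 0.08746 kg·m².
Taking A's sense as positive: L = (1.489)(1650) − (0.08746)(1910) = 2289 kg·m²·rpm.
Combined I = 1.489 + 0.08746 = 1.576 kg·m².
ω_f = L / I = 2289 / 1.576 = 1452 rpm.

|ω_f| ≈ 1450 rpm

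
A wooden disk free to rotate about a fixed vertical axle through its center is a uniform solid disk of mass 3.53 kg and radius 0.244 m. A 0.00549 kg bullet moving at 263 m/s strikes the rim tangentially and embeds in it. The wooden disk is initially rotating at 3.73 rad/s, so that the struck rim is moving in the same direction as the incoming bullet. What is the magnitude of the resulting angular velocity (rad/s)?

|ω_f| ≈ 7.06 rad/s

About the axle the impulsive forces during the collision are internal, so angular momentum about that axis is conserved.
I_p = ½(3.53)(0.244)² = 0.1051 kg·m². Taking the sense of the bullet's angular momentum as positive, L_{bullet} = m v R = (0.00549)(263)(0.244) = 0.3523 kg·m²/s.
L_i = +I_p ω_p + m v R = +(0.1051)(3.73) + 0.3523 = 0.7443 kg·m²/s.
After sticking, I_f = I_p + m R² = 0.1051 + (0.00549)(0.244)² = 0.1054 kg·m².
ω_f = L_i / I_f = 0.7443 / 0.1054 = 7.061 rad/s.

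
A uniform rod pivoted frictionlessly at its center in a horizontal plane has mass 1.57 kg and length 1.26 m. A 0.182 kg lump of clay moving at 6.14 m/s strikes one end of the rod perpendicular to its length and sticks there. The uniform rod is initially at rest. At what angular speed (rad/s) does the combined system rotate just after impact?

|ω_f| ≈ 2.51 rad/s

About the pivot the impulsive forces during the collision are internal, so angular momentum about that axis is conserved.
I_p = (1/12)(1.57)(1.26)² = 0.2077 kg·m². Taking the sense of the lump of clay's angular momentum as positive, L_{lump} = m v R = (0.182)(6.14)(1.26/2) = 0.7040 kg·m²/s.
L_i = 0 + 0.7040 = 0.7040 kg·m²/s.
After sticking, I_f = I_p + m R² = 0.2077 + (0.182)(1.26/2)² = 0.2799 kg·m².
ω_f = L_i / I_f = 0.7040 / 0.2799 = 2.515 rad/s.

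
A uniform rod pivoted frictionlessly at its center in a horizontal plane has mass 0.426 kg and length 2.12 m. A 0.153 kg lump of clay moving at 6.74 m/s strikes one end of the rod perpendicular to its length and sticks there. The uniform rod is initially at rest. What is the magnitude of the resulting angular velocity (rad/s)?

|ω_f| ≈ 3.30 rad/s

The axle reaction passes through the pivot and exerts no torque about it; angular momentum about the pivot is conserved through the impact.
I_p = (1/12)(0.426)(2.12)² = 0.1596 kg·m². Taking the sense of the lump of clay's angular momentum as positive, L_{lump} = m v R = (0.153)(6.74)(2.12/2) = 1.093 kg·m²/s.
L_i = 0 + 1.093 = 1.093 kg·m²/s.
After sticking, I_f = I_p + m R² = 0.1596 + (0.153)(2.12/2)² = 0.3315 kg·m².
ω_f = L_i / I_f = 1.093 / 0.3315 = 3.298 rad/s.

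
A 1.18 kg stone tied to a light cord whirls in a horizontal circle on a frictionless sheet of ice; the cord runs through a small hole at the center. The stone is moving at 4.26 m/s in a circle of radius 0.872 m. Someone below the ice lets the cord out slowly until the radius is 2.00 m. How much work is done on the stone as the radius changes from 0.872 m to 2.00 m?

The only horizontal force on the mass is along the cord (radial), so it exerts no torque about the hole and angular momentum m v r is conserved.
v₂ = v₁ r₁ / r₂ = (4.26)(0.872) / (2.00) = 1.857 m/s.
W = ΔKE = ½m(v₂² − v₁²) = -8.672 J.

W ≈ -8.67 J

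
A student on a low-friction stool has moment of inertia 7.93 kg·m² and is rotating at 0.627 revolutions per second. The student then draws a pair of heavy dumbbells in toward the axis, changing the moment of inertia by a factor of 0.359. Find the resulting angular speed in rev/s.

Angular momentum about the spin axis is conserved since the torque about it is zero.
I₂ = 0.359 × 7.93 = 2.847 kg·m².
ω₂ = I₁ω₁ / I₂ = (7.930)(0.627 rev/s) / (2.847) = 1.747 rev/s.

ω₂ ≈ 1.75 rev/s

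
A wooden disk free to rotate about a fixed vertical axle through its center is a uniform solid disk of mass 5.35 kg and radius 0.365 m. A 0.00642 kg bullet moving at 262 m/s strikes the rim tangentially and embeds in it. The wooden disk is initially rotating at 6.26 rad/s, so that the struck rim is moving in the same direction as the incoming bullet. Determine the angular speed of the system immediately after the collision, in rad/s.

The axle reaction passes through the axle and exerts no torque about it; angular momentum about the axle is conserved through the impact.
I_p = ½(5.35)(0.365)² = 0.3564 kg·m². Taking the sense of the bullet's angular momentum as positive, L_{bullet} = m v R = (0.00642)(262)(0.365) = 0.6139 kg·m²/s.
L_i = +I_p ω_p + m v R = +(0.3564)(6.26) + 0.6139 = 2.845 kg·m²/s.
After sticking, I_f = I_p + m R² = 0.3564 + (0.00642)(0.365)² = 0.3572 kg·m².
ω_f = L_i / I_f = 2.845 / 0.3572 = 7.964 rad/s.

|ω_f| ≈ 7.96 rad/s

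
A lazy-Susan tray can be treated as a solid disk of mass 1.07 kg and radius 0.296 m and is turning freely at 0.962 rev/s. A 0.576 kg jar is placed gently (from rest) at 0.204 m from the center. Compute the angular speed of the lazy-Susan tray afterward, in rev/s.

ω_f ≈ 0.637 rev/s

The added mass arrives with no angular momentum about the center, and any external torque about the center is negligible, so the system's angular momentum is conserved.
I_p = ½(1.07)(0.296)² = 0.04687 kg·m².
Added inertia Σmr² = (0.576)(0.204)² = 0.02397 kg·m²; I_f = 0.04687 + 0.02397 = 0.07085 kg·m².
ω_f = I_p ω_i / I_f = (0.04687)(0.962) / 0.07085 = 0.6365 rev/s.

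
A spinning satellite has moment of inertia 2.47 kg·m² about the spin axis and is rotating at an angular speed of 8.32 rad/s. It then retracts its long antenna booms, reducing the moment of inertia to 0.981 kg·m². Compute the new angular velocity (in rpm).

No external torque acts about the spin axis, so angular momentum is conserved.
ω₂ = I₁ω₁ / I₂ = (2.470)(8.32 rad/s) / (0.9810) = 20.95 rad/s = 200.0 rpm.

ω₂ ≈ 200 rpm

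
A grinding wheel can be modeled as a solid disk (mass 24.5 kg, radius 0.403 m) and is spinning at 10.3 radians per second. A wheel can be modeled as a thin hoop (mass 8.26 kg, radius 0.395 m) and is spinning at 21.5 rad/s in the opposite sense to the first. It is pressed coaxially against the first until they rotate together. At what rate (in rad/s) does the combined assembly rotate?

No external torque acts about the common axis, so total angular momentum is conserved.
Moments of inertia: I_A = ½(24.5)(0.403)² = 1.990 kg·m²; I_B = (8.26)(0.395)² = 1.289 kg·m².
Taking A's sense as positive: L = (1.990)(10.3) − (1.289)(21.5) = -7.217 kg·m²·rad/s.
Combined I = 1.990 + 1.289 = 3.278 kg·m².
ω_f = L / I = -7.217 / 3.278 = -2.201 rad/s.

|ω_f| ≈ 2.20 rad/s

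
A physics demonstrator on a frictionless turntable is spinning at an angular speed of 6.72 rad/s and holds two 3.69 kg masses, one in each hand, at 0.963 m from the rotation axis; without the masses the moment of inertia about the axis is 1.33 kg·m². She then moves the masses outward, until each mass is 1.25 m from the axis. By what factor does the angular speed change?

Angular momentum about the spin axis is conserved since the torque about it is zero.
I₁ = 1.33 + 2(3.69)(0.963)² = 8.174 kg·m²; I₂ = 1.33 + 2(3.69)(1.25)² = 12.86 kg·m².
ω₂/ω₁ = I₁/I₂ = 8.174 / 12.86 = 0.6356.

ω₂/ω₁ ≈ 0.636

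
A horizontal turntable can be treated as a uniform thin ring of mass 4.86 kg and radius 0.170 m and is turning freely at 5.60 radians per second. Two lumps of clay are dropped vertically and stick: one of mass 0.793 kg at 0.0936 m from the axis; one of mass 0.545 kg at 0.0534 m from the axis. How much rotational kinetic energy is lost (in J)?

The added mass arrives with no angular momentum about the axis, and any external torque about the axis is negligible, so the system's angular momentum is conserved.
I_p = (4.86)(0.170)² = 0.1405 kg·m².
Added inertia Σmr² = (0.793)(0.0936)² + (0.545)(0.0534)² = 0.008502 kg·m²; I_f = 0.1405 + 0.008502 = 0.1490 kg·m².
ω_f = I_p ω_i / I_f = (0.1405)(5.60) / 0.1490 = 5.280 rad/s.
KE_i = ½(0.1405)(5.600 rad/s)² = 2.202 J; KE_f = ½(0.1490)(5.280)² = 2.077 J.

energy lost ≈ 0.126 J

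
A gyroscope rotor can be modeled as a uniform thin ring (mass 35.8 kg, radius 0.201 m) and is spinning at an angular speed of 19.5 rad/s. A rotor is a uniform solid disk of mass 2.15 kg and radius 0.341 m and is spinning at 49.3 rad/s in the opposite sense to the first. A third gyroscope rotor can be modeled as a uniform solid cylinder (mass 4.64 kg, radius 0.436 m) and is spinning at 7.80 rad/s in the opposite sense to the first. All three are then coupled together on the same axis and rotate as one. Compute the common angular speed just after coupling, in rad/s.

The coupling torques are internal; angular momentum about the shared axis is conserved.
Moments of inertia: I_A = (35.8)(0.201)² = 1.446 kg·m²; I_B = ½(2.15)(0.341)² = 0.1250 kg·m²; I_C = ½(4.64)(0.436)² = 0.4410 kg·m².
Taking A's sense as positive: L = (1.446)(19.5) − (0.1250)(49.3) − (0.4410)(7.80) = 18.60 kg·m²·rad/s.
Combined I = 1.446 + 0.1250 + 0.4410 = 2.012 kg·m².
ω_f = L / I = 18.60 / 2.012 = 9.243 rad/s.

|ω_f| ≈ 9.24 rad/s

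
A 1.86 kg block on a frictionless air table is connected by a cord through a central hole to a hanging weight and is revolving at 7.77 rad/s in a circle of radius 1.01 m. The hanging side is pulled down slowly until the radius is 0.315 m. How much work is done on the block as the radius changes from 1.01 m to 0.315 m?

W ≈ 532 J

The constraining force is radial, so m r² ω about the center is conserved.
ω₂ = ω₁ (r₁/r₂)² = (7.77)(1.01/0.315)² = 79.88 rad/s.
W = ΔKE = ½m(v₂² − v₁²) = 531.6 J.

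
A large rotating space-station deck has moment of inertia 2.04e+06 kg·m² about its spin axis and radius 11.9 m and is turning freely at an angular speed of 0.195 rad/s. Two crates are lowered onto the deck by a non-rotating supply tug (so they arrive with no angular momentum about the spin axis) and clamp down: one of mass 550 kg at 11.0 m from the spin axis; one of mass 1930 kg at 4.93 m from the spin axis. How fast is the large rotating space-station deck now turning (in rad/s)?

No external torque acts about the spin axis; L_before = L_after.
Added inertia Σmr² = (550)(11.0)² + (1930)(4.93)² = 1.135e+05 kg·m²; I_f = 2.040e+06 + 1.135e+05 = 2.153e+06 kg·m².
ω_f = I_p ω_i / I_f = (2.040e+06)(0.195) / 2.153e+06 = 0.1847 rad/s.

ω_f ≈ 0.185 rad/s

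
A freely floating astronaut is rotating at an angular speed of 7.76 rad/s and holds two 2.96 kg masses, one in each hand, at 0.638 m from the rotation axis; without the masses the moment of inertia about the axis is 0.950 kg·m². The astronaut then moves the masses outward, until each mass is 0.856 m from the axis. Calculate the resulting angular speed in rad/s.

ω₂ ≈ 4.93 rad/s

Angular momentum about the spin axis is conserved since the torque about it is zero.
I₁ = 0.950 + 2(2.96)(0.638)² = 3.360 kg·m²; I₂ = 0.950 + 2(2.96)(0.856)² = 5.288 kg·m².
ω₂ = I₁ω₁ / I₂ = (3.360)(7.76 rad/s) / (5.288) = 4.930 rad/s.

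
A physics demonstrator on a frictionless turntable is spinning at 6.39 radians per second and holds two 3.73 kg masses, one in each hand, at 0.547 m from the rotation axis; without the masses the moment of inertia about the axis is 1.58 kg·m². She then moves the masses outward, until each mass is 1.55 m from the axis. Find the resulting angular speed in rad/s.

ω₂ ≈ 1.25 rad/s

No external torque acts about the spin axis, so angular momentum is conserved.
I₁ = 1.58 + 2(3.73)(0.547)² = 3.812 kg·m²; I₂ = 1.58 + 2(3.73)(1.55)² = 19.50 kg·m².
ω₂ = I₁ω₁ / I₂ = (3.812)(6.39 rad/s) / (19.50) = 1.249 rad/s.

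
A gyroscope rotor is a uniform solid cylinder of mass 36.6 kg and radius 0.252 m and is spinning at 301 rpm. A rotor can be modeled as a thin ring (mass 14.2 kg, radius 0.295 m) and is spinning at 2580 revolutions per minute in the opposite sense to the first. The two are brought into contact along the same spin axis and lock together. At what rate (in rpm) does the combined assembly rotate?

|ω_f| ≈ 1180 rpm

No external torque acts about the common axis, so total angular momentum is conserved.
Moments of inertia: I_A = ½(36.6)(0.252)² = 1.162 kg·m²; I_B = (14.2)(0.295)² = 1.236 kg·m².
Taking A's sense as positive: L = (1.162)(301) − (1.236)(2580) = -2838 kg·m²·rpm.
Combined I = 1.162 + 1.236 = 2.398 kg·m².
ω_f = L / I = -2838 / 2.398 = -1184 rpm.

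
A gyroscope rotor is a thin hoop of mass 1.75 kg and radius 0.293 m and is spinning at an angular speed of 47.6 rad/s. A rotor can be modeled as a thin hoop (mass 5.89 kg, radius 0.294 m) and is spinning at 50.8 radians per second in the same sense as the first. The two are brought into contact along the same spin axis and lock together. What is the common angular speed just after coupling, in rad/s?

The coupling torques are internal; angular momentum about the shared axis is conserved.
Moments of inertia: I_A = (1.75)(0.293)² = 0.1502 kg·m²; I_B = (5.89)(0.294)² = 0.5091 kg·m².
Taking A's sense as positive: L = (0.1502)(47.6) + (0.5091)(50.8) = 33.01 kg·m²·rad/s.
Combined I = 0.1502 + 0.5091 = 0.6593 kg·m².
ω_f = L / I = 33.01 / 0.6593 = 50.07 rad/s.

|ω_f| ≈ 50.1 rad/s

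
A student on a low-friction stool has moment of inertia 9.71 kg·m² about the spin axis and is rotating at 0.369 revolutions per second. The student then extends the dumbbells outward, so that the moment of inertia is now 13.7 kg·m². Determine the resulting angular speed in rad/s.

Angular momentum about the spin axis is conserved since the torque about it is zero.
ω₂ = I₁ω₁ / I₂ = (9.710)(0.369 rev/s) / (13.70) = 0.2615 rev/s = 1.643 rad/s.

ω₂ ≈ 1.64 rad/s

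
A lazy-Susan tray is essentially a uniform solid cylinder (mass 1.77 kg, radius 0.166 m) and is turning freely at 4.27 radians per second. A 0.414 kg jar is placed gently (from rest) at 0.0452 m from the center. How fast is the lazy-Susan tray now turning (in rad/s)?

The added mass arrives with no angular momentum about the center, and any external torque about the center is negligible, so the system's angular momentum is conserved.
I_p = ½(1.77)(0.166)² = 0.02439 kg·m².
Added inertia Σmr² = (0.414)(0.0452)² = 0.0008458 kg·m²; I_f = 0.02439 + 0.0008458 = 0.02523 kg·m².
ω_f = I_p ω_i / I_f = (0.02439)(4.27) / 0.02523 = 4.127 rad/s.

ω_f ≈ 4.13 rad/s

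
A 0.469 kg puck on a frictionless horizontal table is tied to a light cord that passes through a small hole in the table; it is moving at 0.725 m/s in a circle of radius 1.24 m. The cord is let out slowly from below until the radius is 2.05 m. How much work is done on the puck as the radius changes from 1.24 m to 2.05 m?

Central (radial) force ⇒ zero torque about the center ⇒ m v r is constant.
v₂ = v₁ r₁ / r₂ = (0.725)(1.24) / (2.05) = 0.4385 m/s.
W = ΔKE = ½m(v₂² − v₁²) = -0.07816 J.

W ≈ -0.0782 J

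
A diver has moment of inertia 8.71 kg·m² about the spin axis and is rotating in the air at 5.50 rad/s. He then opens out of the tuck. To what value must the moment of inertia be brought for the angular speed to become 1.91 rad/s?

I₂ ≈ 25.1 kg·m²

With no external torque about the axis, L is conserved: I₁ω₁ = I₂ω₂.
I₂ = I₁ω₁ / ω₂ = (8.71)(5.50) / (1.91) = 25.08 kg·m².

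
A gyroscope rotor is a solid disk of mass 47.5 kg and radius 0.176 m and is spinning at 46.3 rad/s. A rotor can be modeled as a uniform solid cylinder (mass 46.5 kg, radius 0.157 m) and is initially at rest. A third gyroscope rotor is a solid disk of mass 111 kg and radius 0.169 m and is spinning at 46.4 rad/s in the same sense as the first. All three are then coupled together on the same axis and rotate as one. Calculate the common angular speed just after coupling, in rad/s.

No external torque acts about the common axis, so total angular momentum is conserved.
Moments of inertia: I_A = ½(47.5)(0.176)² = 0.7357 kg·m²; I_B = ½(46.5)(0.157)² = 0.5731 kg·m²; I_C = ½(111)(0.169)² = 1.585 kg·m².
Taking A's sense as positive: L = (0.7357)(46.3) + (1.585)(46.4) = 107.6 kg·m²·rad/s.
Combined I = 0.7357 + 0.5731 + 1.585 = 2.894 kg·m².
ω_f = L / I = 107.6 / 2.894 = 37.19 rad/s.

|ω_f| ≈ 37.2 rad/s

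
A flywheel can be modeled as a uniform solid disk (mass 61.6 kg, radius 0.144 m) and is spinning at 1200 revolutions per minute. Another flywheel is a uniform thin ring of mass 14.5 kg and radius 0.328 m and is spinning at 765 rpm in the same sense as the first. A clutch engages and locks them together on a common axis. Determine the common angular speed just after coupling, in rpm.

|ω_f| ≈ 891 rpm

The coupling torques are internal; angular momentum about the shared axis is conserved.
Moments of inertia: I_A = ½(61.6)(0.144)² = 0.6387 kg·m²; I_B = (14.5)(0.328)² = 1.560 kg·m².
Taking A's sense as positive: L = (0.6387)(1200) + (1.560)(765) = 1960 kg·m²·rpm.
Combined I = 0.6387 + 1.560 = 2.199 kg·m².
ω_f = L / I = 1960 / 2.199 = 891.4 rpm.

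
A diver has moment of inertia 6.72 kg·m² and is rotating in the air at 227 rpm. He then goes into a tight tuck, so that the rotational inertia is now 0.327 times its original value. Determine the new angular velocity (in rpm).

ω₂ ≈ 694 rpm

Angular momentum about the spin axis is conserved since the torque about it is zero.
I₂ = 0.327 × 6.72 = 2.197 kg·m².
ω₂ = I₁ω₁ / I₂ = (6.720)(227 rpm) / (2.197) = 694.2 rpm.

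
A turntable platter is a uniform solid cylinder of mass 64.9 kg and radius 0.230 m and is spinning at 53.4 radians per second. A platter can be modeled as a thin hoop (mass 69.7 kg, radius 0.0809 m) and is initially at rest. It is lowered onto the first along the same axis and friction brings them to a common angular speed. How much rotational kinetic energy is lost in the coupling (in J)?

ΔKE lost ≈ 514 J

No external torque acts about the common axis, so total angular momentum is conserved.
Moments of inertia: I_A = ½(64.9)(0.230)² = 1.717 kg·m²; I_B = (69.7)(0.0809)² = 0.4562 kg·m².
Taking A's sense as positive: L = (1.717)(53.4) = 91.67 kg·m²·rad/s.
Combined I = 1.717 + 0.4562 = 2.173 kg·m².
ω_f = L / I = 91.67 / 2.173 = 42.19 rad/s.
KE_i = ½ΣIω² = 2448 J; KE_f = ½(2.173)(42.19)² = 1934 J.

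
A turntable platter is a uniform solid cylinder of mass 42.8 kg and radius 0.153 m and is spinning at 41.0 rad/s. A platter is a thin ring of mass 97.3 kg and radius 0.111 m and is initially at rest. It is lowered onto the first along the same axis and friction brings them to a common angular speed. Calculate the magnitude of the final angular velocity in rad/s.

|ω_f| ≈ 12.1 rad/s

The coupling torques are internal; angular momentum about the shared axis is conserved.
Moments of inertia: I_A = ½(42.8)(0.153)² = 0.5010 kg·m²; I_B = (97.3)(0.111)² = 1.199 kg·m².
Taking A's sense as positive: L = (0.5010)(41.0) = 20.54 kg·m²·rad/s.
Combined I = 0.5010 + 1.199 = 1.700 kg·m².
ω_f = L / I = 20.54 / 1.700 = 12.08 rad/s.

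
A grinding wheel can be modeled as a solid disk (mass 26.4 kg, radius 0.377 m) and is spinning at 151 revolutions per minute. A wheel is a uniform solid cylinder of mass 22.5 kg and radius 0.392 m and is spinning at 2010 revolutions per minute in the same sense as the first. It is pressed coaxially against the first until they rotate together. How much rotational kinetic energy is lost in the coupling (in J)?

ΔKE lost ≈ 17000 J

The coupling torques are internal; angular momentum about the shared axis is conserved.
Moments of inertia: I_A = ½(26.4)(0.377)² = 1.876 kg·m²; I_B = ½(22.5)(0.392)² = 1.729 kg·m².
Taking A's sense as positive: L = (1.876)(151) + (1.729)(2010) = 3758 kg·m²·rpm.
Combined I = 1.876 + 1.729 = 3.605 kg·m².
ω_f = L / I = 3758 / 3.605 = 1042 rpm.
KE_i = ½ΣIω² = 38530 J; KE_f = ½(3.605)(109.2)² = 21480 J.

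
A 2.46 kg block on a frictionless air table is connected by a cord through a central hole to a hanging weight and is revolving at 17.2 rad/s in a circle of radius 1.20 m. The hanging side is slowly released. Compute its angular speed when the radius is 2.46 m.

ω₂ ≈ 4.09 rad/s

No torque about the axis ⇒ m r₁² ω₁ = m r₂² ω₂.
ω₂ = ω₁ (r₁/r₂)² = (17.2)(1.20/2.46)² = 4.093 rad/s.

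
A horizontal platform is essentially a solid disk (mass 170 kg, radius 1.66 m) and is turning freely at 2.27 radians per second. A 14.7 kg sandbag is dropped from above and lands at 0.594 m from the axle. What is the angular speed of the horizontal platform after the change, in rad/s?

No external torque acts about the axle; L_before = L_after.
I_p = ½(170)(1.66)² = 234.2 kg·m².
Added inertia Σmr² = (14.7)(0.594)² = 5.187 kg·m²; I_f = 234.2 + 5.187 = 239.4 kg·m².
ω_f = I_p ω_i / I_f = (234.2)(2.27) / 239.4 = 2.221 rad/s.

ω_f ≈ 2.22 rad/s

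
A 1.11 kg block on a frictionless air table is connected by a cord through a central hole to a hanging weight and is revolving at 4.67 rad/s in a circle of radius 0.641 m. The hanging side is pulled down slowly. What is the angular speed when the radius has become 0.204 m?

ω₂ ≈ 46.1 rad/s

No torque about the axis ⇒ m r₁² ω₁ = m r₂² ω₂.
ω₂ = ω₁ (r₁/r₂)² = (4.67)(0.641/0.204)² = 46.11 rad/s.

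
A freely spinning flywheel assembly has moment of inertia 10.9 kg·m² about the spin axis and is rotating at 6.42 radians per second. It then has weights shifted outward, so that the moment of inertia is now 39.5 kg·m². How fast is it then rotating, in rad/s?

Angular momentum about the spin axis is conserved since the torque about it is zero.
ω₂ = I₁ω₁ / I₂ = (10.90)(6.42 rad/s) / (39.50) = 1.772 rad/s.

ω₂ ≈ 1.77 rad/s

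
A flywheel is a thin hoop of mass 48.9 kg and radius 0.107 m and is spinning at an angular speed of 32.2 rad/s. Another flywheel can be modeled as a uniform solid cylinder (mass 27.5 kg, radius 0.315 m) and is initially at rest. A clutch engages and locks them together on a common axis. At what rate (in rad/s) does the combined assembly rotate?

The coupling torques are internal; angular momentum about the shared axis is conserved.
Moments of inertia: I_A = (48.9)(0.107)² = 0.5599 kg·m²; I_B = ½(27.5)(0.315)² = 1.364 kg·m².
Taking A's sense as positive: L = (0.5599)(32.2) = 18.03 kg·m²·rad/s.
Combined I = 0.5599 + 1.364 = 1.924 kg·m².
ω_f = L / I = 18.03 / 1.924 = 9.369 rad/s.

|ω_f| ≈ 9.37 rad/s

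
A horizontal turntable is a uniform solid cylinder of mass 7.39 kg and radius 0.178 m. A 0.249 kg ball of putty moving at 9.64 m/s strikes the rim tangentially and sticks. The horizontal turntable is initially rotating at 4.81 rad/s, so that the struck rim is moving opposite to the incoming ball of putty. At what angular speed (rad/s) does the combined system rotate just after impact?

|ω_f| ≈ 1.09 rad/s

About the axle the impulsive forces during the collision are internal, so angular momentum about that axis is conserved.
I_p = ½(7.39)(0.178)² = 0.1171 kg·m². Taking the sense of the ball of putty's angular momentum as positive, L_{ball} = m v R = (0.249)(9.64)(0.178) = 0.4273 kg·m²/s.
L_i = −I_p ω_p + m v R = −(0.1171)(4.81) + 0.4273 = -0.1359 kg·m²/s.
After sticking, I_f = I_p + m R² = 0.1171 + (0.249)(0.178)² = 0.1250 kg·m².
ω_f = L_i / I_f = -0.1359 / 0.1250 = -1.087 rad/s.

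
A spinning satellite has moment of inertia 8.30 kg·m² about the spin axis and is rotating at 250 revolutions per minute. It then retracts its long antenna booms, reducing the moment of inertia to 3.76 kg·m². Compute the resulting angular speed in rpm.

With no external torque about the axis, L is conserved: I₁ω₁ = I₂ω₂.
ω₂ = I₁ω₁ / I₂ = (8.300)(250 rpm) / (3.760) = 551.9 rpm.

ω₂ ≈ 552 rpm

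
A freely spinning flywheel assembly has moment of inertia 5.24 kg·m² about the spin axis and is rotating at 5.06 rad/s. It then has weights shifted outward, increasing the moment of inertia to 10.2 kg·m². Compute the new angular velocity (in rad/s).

ω₂ ≈ 2.60 rad/s

With no external torque about the axis, L is conserved: I₁ω₁ = I₂ω₂.
ω₂ = I₁ω₁ / I₂ = (5.240)(5.06 rad/s) / (10.20) = 2.599 rad/s.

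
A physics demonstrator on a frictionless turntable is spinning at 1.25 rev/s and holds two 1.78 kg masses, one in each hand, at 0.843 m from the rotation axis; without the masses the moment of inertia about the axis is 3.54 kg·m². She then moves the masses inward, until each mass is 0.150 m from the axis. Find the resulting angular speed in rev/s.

Angular momentum about the spin axis is conserved since the torque about it is zero.
I₁ = 3.54 + 2(1.78)(0.843)² = 6.070 kg·m²; I₂ = 3.54 + 2(1.78)(0.150)² = 3.620 kg·m².
ω₂ = I₁ω₁ / I₂ = (6.070)(1.25 rev/s) / (3.620) = 2.096 rev/s.

ω₂ ≈ 2.10 rev/s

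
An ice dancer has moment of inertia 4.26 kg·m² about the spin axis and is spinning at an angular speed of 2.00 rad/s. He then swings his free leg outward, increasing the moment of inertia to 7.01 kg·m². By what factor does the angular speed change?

No external torque acts about the spin axis, so angular momentum is conserved.
ω₂/ω₁ = I₁/I₂ = 4.260 / 7.010 = 0.6077.

ω₂/ω₁ ≈ 0.608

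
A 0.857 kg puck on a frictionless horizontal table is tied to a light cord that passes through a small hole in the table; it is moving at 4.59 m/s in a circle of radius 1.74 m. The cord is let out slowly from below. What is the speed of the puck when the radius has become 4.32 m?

v₂ ≈ 1.85 m/s

The only horizontal force on the mass is along the cord (radial), so it exerts no torque about the hole and angular momentum m v r is conserved.
v₂ = v₁ r₁ / r₂ = (4.59)(1.74) / (4.32) = 1.849 m/s.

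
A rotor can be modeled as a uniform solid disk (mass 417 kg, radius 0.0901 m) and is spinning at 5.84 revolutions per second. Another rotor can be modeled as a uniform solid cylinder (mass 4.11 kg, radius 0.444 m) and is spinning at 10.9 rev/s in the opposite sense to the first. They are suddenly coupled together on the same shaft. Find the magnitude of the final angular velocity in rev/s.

The coupling torques are internal; angular momentum about the shared axis is conserved.
Moments of inertia: I_A = ½(417)(0.0901)² = 1.693 kg·m²; I_B = ½(4.11)(0.444)² = 0.4051 kg·m².
Taking A's sense as positive: L = (1.693)(5.84) − (0.4051)(10.9) = 5.469 kg·m²·rev/s.
Combined I = 1.693 + 0.4051 = 2.098 kg·m².
ω_f = L / I = 5.469 / 2.098 = 2.607 rev/s.

|ω_f| ≈ 2.61 rev/s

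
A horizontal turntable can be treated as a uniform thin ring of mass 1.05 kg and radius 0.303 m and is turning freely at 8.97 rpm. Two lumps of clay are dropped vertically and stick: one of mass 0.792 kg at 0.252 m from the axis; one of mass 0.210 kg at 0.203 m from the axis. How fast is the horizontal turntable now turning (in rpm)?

ω_f ≈ 5.57 rpm

No external torque acts about the axis; L_before = L_after.
I_p = (1.05)(0.303)² = 0.09640 kg·m².
Added inertia Σmr² = (0.792)(0.252)² + (0.210)(0.203)² = 0.05895 kg·m²; I_f = 0.09640 + 0.05895 = 0.1553 kg·m².
ω_f = I_p ω_i / I_f = (0.09640)(8.97) / 0.1553 = 5.566 rpm.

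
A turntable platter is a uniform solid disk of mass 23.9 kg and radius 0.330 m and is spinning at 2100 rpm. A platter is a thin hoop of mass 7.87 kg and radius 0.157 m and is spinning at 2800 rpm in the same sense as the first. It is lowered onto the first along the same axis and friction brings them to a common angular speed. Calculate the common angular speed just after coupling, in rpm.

|ω_f| ≈ 2190 rpm

The coupling torques are internal; angular momentum about the shared axis is conserved.
Moments of inertia: I_A = ½(23.9)(0.330)² = 1.301 kg·m²; I_B = (7.87)(0.157)² = 0.1940 kg·m².
Taking A's sense as positive: L = (1.301)(2100) + (0.1940)(2800) = 3276 kg·m²·rpm.
Combined I = 1.301 + 0.1940 = 1.495 kg·m².
ω_f = L / I = 3276 / 1.495 = 2191 rpm.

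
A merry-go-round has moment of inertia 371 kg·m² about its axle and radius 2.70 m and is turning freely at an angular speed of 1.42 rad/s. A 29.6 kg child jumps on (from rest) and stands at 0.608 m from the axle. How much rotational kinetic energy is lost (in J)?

No external torque acts about the axle; L_before = L_after.
Added inertia Σmr² = (29.6)(0.608)² = 10.94 kg·m²; I_f = 371.0 + 10.94 = 381.9 kg·m².
ω_f = I_p ω_i / I_f = (371.0)(1.42) / 381.9 = 1.379 rad/s.
KE_i = ½(371.0)(1.420 rad/s)² = 374.0 J; KE_f = ½(381.9)(1.379)² = 363.3 J.

energy lost ≈ 10.7 J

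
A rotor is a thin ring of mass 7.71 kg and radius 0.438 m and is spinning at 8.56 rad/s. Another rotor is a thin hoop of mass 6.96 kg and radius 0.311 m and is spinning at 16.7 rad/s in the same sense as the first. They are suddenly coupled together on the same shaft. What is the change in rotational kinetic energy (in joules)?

The coupling torques are internal; angular momentum about the shared axis is conserved.
Moments of inertia: I_A = (7.71)(0.438)² = 1.479 kg·m²; I_B = (6.96)(0.311)² = 0.6732 kg·m².
Taking A's sense as positive: L = (1.479)(8.56) + (0.6732)(16.7) = 23.90 kg·m²·rad/s.
Combined I = 1.479 + 0.6732 = 2.152 kg·m².
ω_f = L / I = 23.90 / 2.152 = 11.11 rad/s.
KE_i = ½ΣIω² = 148.1 J; KE_f = ½(2.152)(11.11)² = 132.7 J.

ΔKE ≈ -15.3 J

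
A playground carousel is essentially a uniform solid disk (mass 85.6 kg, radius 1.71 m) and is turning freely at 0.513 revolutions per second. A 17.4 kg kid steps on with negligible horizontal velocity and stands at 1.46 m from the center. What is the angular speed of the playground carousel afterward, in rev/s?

The added mass arrives with no angular momentum about the center, and any external torque about the center is negligible, so the system's angular momentum is conserved.
I_p = ½(85.6)(1.71)² = 125.2 kg·m².
Added inertia Σmr² = (17.4)(1.46)² = 37.09 kg·m²; I_f = 125.2 + 37.09 = 162.2 kg·m².
ω_f = I_p ω_i / I_f = (125.2)(0.513) / 162.2 = 0.3957 rev/s.

ω_f ≈ 0.396 rev/s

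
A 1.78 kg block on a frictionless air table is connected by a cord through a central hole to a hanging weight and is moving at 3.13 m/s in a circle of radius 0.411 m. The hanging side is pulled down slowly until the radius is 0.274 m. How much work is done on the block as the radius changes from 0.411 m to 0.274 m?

Central (radial) force ⇒ zero torque about the center ⇒ m v r is constant.
v₂ = v₁ r₁ / r₂ = (3.13)(0.411) / (0.274) = 4.695 m/s.
W = ΔKE = ½m(v₂² − v₁²) = 10.90 J.

W ≈ 10.9 J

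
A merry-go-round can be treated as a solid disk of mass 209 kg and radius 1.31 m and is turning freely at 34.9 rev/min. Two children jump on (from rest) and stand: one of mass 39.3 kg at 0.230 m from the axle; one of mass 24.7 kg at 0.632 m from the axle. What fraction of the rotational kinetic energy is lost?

fraction ≈ 0.0624

No external torque acts about the axle; L_before = L_after.
I_p = ½(209)(1.31)² = 179.3 kg·m².
Added inertia Σmr² = (39.3)(0.230)² + (24.7)(0.632)² = 11.94 kg·m²; I_f = 179.3 + 11.94 = 191.3 kg·m².
ω_f = I_p ω_i / I_f = (179.3)(34.9) / 191.3 = 32.72 rpm.
KE_i = ½(179.3)(3.655 rad/s)² = 1198 J; KE_f = ½(191.3)(3.426)² = 1123 J.
Fraction lost = 0.06245.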